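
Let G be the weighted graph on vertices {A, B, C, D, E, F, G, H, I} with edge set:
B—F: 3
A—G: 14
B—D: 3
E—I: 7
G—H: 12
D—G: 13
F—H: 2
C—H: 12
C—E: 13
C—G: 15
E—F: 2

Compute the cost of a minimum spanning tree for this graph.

Prim, starting at I.
Step 1: cheapest edge leaving the tree is E—I (7); add E.
Step 2: cheapest edge leaving the tree is E—F (2); add F.
Step 3: cheapest edge leaving the tree is F—H (2); add H.
Step 4: cheapest edge leaving the tree is B—F (3); add B.
Step 5: cheapest edge leaving the tree is B—D (3); add D.
Step 6: cheapest edge leaving the tree is C—H (12); add C.
Step 7: cheapest edge leaving the tree is G—H (12); add G.
Step 8: cheapest edge leaving the tree is A—G (14); add A.
MST edges: E—I, E—F, F—H, B—F, B—D, C—H, G—H, A—G; total weight 7+2+2+3+3+12+12+14 = 55.

55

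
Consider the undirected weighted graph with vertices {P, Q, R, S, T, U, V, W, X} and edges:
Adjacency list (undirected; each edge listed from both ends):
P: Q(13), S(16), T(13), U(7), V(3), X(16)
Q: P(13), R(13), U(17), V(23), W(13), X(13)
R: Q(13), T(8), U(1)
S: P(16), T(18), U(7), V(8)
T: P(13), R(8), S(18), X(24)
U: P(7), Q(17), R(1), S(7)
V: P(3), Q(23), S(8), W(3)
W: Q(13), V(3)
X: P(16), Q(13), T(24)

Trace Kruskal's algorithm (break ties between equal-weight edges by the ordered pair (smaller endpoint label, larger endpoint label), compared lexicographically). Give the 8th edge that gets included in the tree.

Q-X

Sort edges by weight, then run Kruskal:
R U (1): add — endpoints in different components.
P V (3): add — endpoints in different components.
V W (3): add — endpoints in different components.
P U (7): add — endpoints in different components.
S U (7): add — endpoints in different components.
R T (8): add — endpoints in different components.
S V (8): skip — S and V already connected.
P Q (13): add — endpoints in different components.
P T (13): skip — T and P already connected.
Q R (13): skip — Q and R already connected.
Q W (13): skip — Q and W already connected.
Q X (13): add — endpoints in different components.
The 8th edge added is Q X.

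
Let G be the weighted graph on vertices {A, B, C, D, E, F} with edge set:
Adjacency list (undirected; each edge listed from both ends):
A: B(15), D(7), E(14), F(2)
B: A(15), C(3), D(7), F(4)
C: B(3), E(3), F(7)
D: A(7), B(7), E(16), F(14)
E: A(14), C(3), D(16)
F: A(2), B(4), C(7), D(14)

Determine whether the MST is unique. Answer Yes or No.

No

Kruskal's algorithm — process edges by increasing weight (ties by edge label):
A—F (2): add. Components now {A,F} {B} {C} {D} {E}
B—C (3): add. Components now {A,F} {B,C} {D} {E}
C—E (3): add. Components now {A,F} {B,C,E} {D}
B—F (4): add. Components now {A,B,C,E,F} {D}
A—D (7): add. Components now {A,B,C,D,E,F}
Non-tree edge B—D has weight 7, equal to the heaviest edge on its tree cycle — swapping gives another MST of the same weight. Not unique.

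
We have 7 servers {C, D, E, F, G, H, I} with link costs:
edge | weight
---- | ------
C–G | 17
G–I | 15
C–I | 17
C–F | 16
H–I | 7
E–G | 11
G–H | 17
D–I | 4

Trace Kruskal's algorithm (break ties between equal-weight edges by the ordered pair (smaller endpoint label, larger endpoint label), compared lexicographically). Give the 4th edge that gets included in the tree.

G-I

Kruskal: consider edges lightest-first.
D–I (4): add. Components now {C} {D,I} {E} {F} {G} {H}
H–I (7): add. Components now {C} {D,H,I} {E} {F} {G}
E–G (11): add. Components now {C} {D,H,I} {E,G} {F}
G–I (15): add. Components now {C} {D,E,G,H,I} {F}
C–F (16): add. Components now {C,F} {D,E,G,H,I}
C–G (17): add. Components now {C,D,E,F,G,H,I}
The 4th edge added is G–I.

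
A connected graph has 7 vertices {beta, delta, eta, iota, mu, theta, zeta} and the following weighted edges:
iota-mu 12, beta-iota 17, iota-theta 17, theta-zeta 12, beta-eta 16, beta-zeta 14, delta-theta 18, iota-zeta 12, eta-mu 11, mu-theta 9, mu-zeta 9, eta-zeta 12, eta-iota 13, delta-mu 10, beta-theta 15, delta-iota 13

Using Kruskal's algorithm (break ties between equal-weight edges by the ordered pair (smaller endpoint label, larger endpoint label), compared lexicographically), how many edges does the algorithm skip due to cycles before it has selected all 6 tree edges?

Kruskal: consider edges lightest-first.
mu-theta (9): add — endpoints in different components.
mu-zeta (9): add — endpoints in different components.
delta-mu (10): add — endpoints in different components.
eta-mu (11): add — endpoints in different components.
eta-zeta (12): skip — zeta and eta already connected.
iota-mu (12): add — endpoints in different components.
iota-zeta (12): skip — zeta and iota already connected.
theta-zeta (12): skip — zeta and theta already connected.
delta-iota (13): skip — delta and iota already connected.
eta-iota (13): skip — iota and eta already connected.
beta-zeta (14): add — endpoints in different components.
Edges rejected before the tree was complete: 5.

5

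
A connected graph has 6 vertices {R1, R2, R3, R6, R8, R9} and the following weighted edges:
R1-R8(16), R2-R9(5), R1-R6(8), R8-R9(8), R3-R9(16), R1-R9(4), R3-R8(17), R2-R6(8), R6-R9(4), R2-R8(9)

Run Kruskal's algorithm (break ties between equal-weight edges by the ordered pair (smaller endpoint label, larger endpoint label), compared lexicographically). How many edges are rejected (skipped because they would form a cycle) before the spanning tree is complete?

Kruskal: consider edges lightest-first.
R1-R9 (4): add. Components now {R1,R9} {R3} {R2} {R6} {R8}
R6-R9 (4): add. Components now {R1,R6,R9} {R3} {R2} {R8}
R2-R9 (5): add. Components now {R1,R2,R6,R9} {R3} {R8}
R1-R6 (8): skip — R1 and R6 already connected.
R2-R6 (8): skip — R2 and R6 already connected.
R8-R9 (8): add. Components now {R1,R2,R6,R8,R9} {R3}
R2-R8 (9): skip — R2 and R8 already connected.
R1-R8 (16): skip — R1 and R8 already connected.
R3-R9 (16): add. Components now {R1,R2,R3,R6,R8,R9}
Edges rejected before the tree was complete: 4.

4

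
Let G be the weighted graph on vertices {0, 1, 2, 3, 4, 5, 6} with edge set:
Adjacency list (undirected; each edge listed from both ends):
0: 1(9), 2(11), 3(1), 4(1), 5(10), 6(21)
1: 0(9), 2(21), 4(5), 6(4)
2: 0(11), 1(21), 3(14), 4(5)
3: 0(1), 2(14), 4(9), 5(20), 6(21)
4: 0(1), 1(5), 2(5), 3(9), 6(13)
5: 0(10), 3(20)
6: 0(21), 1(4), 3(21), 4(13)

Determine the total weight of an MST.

26

Prim, starting at 3.
Step 1: cheapest edge leaving the tree is 0 3 (1); add 0.
Step 2: cheapest edge leaving the tree is 0 4 (1); add 4.
Step 3: cheapest edge leaving the tree is 1 4 (5); add 1.
Step 4: cheapest edge leaving the tree is 1 6 (4); add 6.
Step 5: cheapest edge leaving the tree is 2 4 (5); add 2.
Step 6: cheapest edge leaving the tree is 0 5 (10); add 5.
MST edges: 0 3, 0 4, 1 4, 1 6, 2 4, 0 5; total weight 1+1+5+4+5+10 = 26.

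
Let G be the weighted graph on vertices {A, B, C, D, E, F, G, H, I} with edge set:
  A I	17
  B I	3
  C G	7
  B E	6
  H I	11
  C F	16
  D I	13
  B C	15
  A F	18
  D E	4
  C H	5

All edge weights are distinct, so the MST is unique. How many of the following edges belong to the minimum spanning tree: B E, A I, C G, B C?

3

Kruskal: consider edges lightest-first.
B I (3): add — endpoints in different components.
D E (4): add — endpoints in different components.
C H (5): add — endpoints in different components.
B E (6): add — endpoints in different components.
C G (7): add — endpoints in different components.
H I (11): add — endpoints in different components.
D I (13): skip — D and I already connected.
B C (15): skip — B and C already connected.
C F (16): add — endpoints in different components.
A I (17): add — endpoints in different components.
MST edge set: {B I, D E, C H, B E, C G, H I, C F, A I}.
Of the listed edges, {B E, A I, C G} are in the MST → 3.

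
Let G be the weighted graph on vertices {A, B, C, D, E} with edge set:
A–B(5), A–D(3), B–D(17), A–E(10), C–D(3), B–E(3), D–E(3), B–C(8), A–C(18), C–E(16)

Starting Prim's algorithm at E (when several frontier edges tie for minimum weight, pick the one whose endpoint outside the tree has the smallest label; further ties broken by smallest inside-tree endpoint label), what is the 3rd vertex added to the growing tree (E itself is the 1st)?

D

Prim, starting at E.
Step 1: cheapest edge leaving the tree is B–E (3); add B.
Step 2: cheapest edge leaving the tree is D–E (3); add D.
Step 3: cheapest edge leaving the tree is A–D (3); add A.
Step 4: cheapest edge leaving the tree is C–D (3); add C.
Vertex order: E, B, D, A, C. The 3rd vertex is D.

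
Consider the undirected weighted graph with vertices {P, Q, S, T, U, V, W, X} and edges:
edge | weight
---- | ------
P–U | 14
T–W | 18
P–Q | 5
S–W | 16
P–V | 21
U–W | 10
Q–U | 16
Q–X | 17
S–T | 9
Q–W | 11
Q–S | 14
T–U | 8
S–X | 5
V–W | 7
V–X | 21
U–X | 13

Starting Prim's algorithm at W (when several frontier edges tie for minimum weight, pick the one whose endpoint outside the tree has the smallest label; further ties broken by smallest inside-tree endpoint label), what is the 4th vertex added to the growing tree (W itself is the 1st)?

T

Prim's algorithm from W:
Step 1: cheapest edge leaving the tree is V–W (7); add V.
Step 2: cheapest edge leaving the tree is U–W (10); add U.
Step 3: cheapest edge leaving the tree is T–U (8); add T.
Step 4: cheapest edge leaving the tree is S–T (9); add S.
Step 5: cheapest edge leaving the tree is S–X (5); add X.
Step 6: cheapest edge leaving the tree is Q–W (11); add Q.
Step 7: cheapest edge leaving the tree is P–Q (5); add P.
Vertex order: W, V, U, T, S, X, Q, P. The 4th vertex is T.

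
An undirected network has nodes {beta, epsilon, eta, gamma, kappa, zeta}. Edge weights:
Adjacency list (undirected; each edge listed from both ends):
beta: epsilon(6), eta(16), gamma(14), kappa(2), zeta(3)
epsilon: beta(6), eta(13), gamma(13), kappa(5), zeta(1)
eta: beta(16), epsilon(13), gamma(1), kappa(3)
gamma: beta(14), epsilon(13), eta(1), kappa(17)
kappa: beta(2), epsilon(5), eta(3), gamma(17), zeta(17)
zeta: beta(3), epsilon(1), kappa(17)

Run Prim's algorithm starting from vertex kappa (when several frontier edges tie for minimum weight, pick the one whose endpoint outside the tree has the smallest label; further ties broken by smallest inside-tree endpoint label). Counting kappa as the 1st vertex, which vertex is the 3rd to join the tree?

Prim's algorithm from kappa:
Step 1: frontier [beta kappa 2, eta kappa 3, epsilon kappa 5, gamma kappa 17, kappa zeta 17] → take beta kappa (2); add beta.
Step 2: frontier [beta zeta 3, beta epsilon 6, beta gamma 14, beta eta 16, eta kappa 3, epsilon kappa 5, gamma kappa 17, kappa zeta 17] → take eta kappa (3); add eta.
Step 3: frontier [beta zeta 3, beta epsilon 6, beta gamma 14, eta gamma 1, epsilon eta 13, epsilon kappa 5, gamma kappa 17, kappa zeta 17] → take eta gamma (1); add gamma.
Step 4: frontier [beta zeta 3, beta epsilon 6, epsilon eta 13, epsilon gamma 13, epsilon kappa 5, kappa zeta 17] → take beta zeta (3); add zeta.
Step 5: frontier [beta epsilon 6, epsilon eta 13, epsilon gamma 13, epsilon kappa 5, epsilon zeta 1] → take epsilon zeta (1); add epsilon.
Vertex order: kappa, beta, eta, gamma, zeta, epsilon. The 3rd vertex is eta.

eta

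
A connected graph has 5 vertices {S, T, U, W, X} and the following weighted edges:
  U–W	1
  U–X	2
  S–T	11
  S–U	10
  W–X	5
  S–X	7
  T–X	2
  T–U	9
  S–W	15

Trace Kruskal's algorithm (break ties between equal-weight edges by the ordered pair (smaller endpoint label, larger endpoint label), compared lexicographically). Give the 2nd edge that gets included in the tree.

T-X

Sort edges by weight, then run Kruskal:
U–W (1): add — endpoints in different components.
T–X (2): add — endpoints in different components.
U–X (2): add — endpoints in different components.
W–X (5): skip — X and W already connected.
S–X (7): add — endpoints in different components.
The 2nd edge added is T–X.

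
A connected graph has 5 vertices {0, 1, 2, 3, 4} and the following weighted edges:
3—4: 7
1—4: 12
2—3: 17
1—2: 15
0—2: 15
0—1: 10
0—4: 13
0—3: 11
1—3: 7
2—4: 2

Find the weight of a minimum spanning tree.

Kruskal: consider edges lightest-first.
2—4 (2): add — endpoints in different components.
1—3 (7): add — endpoints in different components.
3—4 (7): add — endpoints in different components.
0—1 (10): add — endpoints in different components.
MST edges: 2—4, 1—3, 3—4, 0—1; total weight 2+7+7+10 = 26.

26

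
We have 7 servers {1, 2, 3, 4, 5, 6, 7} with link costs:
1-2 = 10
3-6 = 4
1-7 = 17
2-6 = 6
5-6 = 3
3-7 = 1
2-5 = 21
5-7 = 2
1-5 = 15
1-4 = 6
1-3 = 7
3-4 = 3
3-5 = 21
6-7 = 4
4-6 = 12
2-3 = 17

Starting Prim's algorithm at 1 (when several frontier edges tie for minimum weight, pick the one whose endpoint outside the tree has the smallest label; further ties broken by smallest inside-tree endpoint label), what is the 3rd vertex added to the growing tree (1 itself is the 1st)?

3

Grow the tree from 1 using Prim:
Step 1: cheapest edge leaving the tree is 1-4 (6); add 4.
Step 2: cheapest edge leaving the tree is 3-4 (3); add 3.
Step 3: cheapest edge leaving the tree is 3-7 (1); add 7.
Step 4: cheapest edge leaving the tree is 5-7 (2); add 5.
Step 5: cheapest edge leaving the tree is 5-6 (3); add 6.
Step 6: cheapest edge leaving the tree is 2-6 (6); add 2.
Vertex order: 1, 4, 3, 7, 5, 6, 2. The 3rd vertex is 3.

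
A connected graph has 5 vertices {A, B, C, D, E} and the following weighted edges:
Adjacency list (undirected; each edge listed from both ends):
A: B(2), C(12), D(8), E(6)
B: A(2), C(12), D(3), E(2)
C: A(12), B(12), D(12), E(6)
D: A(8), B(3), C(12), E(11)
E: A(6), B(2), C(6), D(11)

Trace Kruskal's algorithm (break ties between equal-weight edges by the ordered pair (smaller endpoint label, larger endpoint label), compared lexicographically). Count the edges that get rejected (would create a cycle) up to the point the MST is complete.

1

Sort edges by weight, then run Kruskal:
A B (2): add — endpoints in different components.
B E (2): add — endpoints in different components.
B D (3): add — endpoints in different components.
A E (6): skip — A and E already connected.
C E (6): add — endpoints in different components.
Edges rejected before the tree was complete: 1.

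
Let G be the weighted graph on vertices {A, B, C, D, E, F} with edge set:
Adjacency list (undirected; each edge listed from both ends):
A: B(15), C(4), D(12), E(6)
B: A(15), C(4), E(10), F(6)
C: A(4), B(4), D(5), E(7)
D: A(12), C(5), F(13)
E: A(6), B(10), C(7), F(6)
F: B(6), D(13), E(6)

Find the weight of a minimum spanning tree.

25

Kruskal's algorithm — process edges by increasing weight (ties by edge label):
A—C (4): add. Components now {A,C} {B} {D} {E} {F}
B—C (4): add. Components now {A,B,C} {D} {E} {F}
C—D (5): add. Components now {A,B,C,D} {E} {F}
A—E (6): add. Components now {A,B,C,D,E} {F}
B—F (6): add. Components now {A,B,C,D,E,F}
MST edges: A—C, B—C, C—D, A—E, B—F; total weight 4+4+5+6+6 = 25.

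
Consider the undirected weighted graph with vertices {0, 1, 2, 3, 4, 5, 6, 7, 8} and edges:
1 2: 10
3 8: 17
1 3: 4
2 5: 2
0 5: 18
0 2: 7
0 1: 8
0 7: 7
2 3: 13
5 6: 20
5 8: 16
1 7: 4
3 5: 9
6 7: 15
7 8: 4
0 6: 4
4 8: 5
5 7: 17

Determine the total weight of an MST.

37

Prim, starting at 8.
Step 1: cheapest edge leaving the tree is 7 8 (4); add 7.
Step 2: cheapest edge leaving the tree is 1 7 (4); add 1.
Step 3: cheapest edge leaving the tree is 1 3 (4); add 3.
Step 4: cheapest edge leaving the tree is 4 8 (5); add 4.
Step 5: cheapest edge leaving the tree is 0 7 (7); add 0.
Step 6: cheapest edge leaving the tree is 0 6 (4); add 6.
Step 7: cheapest edge leaving the tree is 0 2 (7); add 2.
Step 8: cheapest edge leaving the tree is 2 5 (2); add 5.
MST edges: 7 8, 1 7, 1 3, 4 8, 0 7, 0 6, 0 2, 2 5; total weight 4+4+4+5+7+4+7+2 = 37.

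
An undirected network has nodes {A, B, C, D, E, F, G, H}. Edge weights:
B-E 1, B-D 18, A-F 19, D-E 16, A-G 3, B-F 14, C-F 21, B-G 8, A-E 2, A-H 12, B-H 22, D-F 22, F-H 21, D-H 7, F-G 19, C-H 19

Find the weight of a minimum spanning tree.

Sort edges by weight, then run Kruskal:
B-E (1): add — endpoints in different components.
A-E (2): add — endpoints in different components.
A-G (3): add — endpoints in different components.
D-H (7): add — endpoints in different components.
B-G (8): skip — B and G already connected.
A-H (12): add — endpoints in different components.
B-F (14): add — endpoints in different components.
D-E (16): skip — D and E already connected.
B-D (18): skip — B and D already connected.
A-F (19): skip — A and F already connected.
C-H (19): add — endpoints in different components.
MST edges: B-E, A-E, A-G, D-H, A-H, B-F, C-H; total weight 1+2+3+7+12+14+19 = 58.

58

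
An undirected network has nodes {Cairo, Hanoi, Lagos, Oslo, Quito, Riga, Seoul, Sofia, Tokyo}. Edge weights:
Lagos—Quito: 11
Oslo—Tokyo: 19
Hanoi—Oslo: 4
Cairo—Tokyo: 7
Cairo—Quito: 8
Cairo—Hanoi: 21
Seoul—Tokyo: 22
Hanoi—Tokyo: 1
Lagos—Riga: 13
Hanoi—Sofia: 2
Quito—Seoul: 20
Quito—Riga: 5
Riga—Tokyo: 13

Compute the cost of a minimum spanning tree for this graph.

58

Prim, starting at Tokyo.
Step 1: frontier [Hanoi—Tokyo 1, Cairo—Tokyo 7, Riga—Tokyo 13, Oslo—Tokyo 19, Seoul—Tokyo 22] → take Hanoi—Tokyo (1); add Hanoi.
Step 2: frontier [Hanoi—Sofia 2, Hanoi—Oslo 4, Cairo—Hanoi 21, Cairo—Tokyo 7, Riga—Tokyo 13, Oslo—Tokyo 19, Seoul—Tokyo 22] → take Hanoi—Sofia (2); add Sofia.
Step 3: frontier [Hanoi—Oslo 4, Cairo—Hanoi 21, Cairo—Tokyo 7, Riga—Tokyo 13, Oslo—Tokyo 19, Seoul—Tokyo 22] → take Hanoi—Oslo (4); add Oslo.
Step 4: frontier [Cairo—Hanoi 21, Cairo—Tokyo 7, Riga—Tokyo 13, Seoul—Tokyo 22] → take Cairo—Tokyo (7); add Cairo.
Step 5: frontier [Cairo—Quito 8, Riga—Tokyo 13, Seoul—Tokyo 22] → take Cairo—Quito (8); add Quito.
Step 6: frontier [Quito—Riga 5, Lagos—Quito 11, Quito—Seoul 20, Riga—Tokyo 13, Seoul—Tokyo 22] → take Quito—Riga (5); add Riga.
Step 7: frontier [Lagos—Quito 11, Quito—Seoul 20, Lagos—Riga 13, Seoul—Tokyo 22] → take Lagos—Quito (11); add Lagos.
Step 8: frontier [Quito—Seoul 20, Seoul—Tokyo 22] → take Quito—Seoul (20); add Seoul.
MST edges: Hanoi—Tokyo, Hanoi—Sofia, Hanoi—Oslo, Cairo—Tokyo, Cairo—Quito, Quito—Riga, Lagos—Quito, Quito—Seoul; total weight 1+2+4+7+8+5+11+20 = 58.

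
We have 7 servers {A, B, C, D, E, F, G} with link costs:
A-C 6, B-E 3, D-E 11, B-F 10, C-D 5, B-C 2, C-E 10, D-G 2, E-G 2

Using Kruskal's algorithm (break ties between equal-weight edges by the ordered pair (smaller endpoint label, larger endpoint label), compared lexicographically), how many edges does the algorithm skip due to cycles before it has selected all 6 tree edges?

Kruskal: consider edges lightest-first.
B-C (2): add. Components now {A} {B,C} {D} {E} {F} {G}
D-G (2): add. Components now {A} {B,C} {D,G} {E} {F}
E-G (2): add. Components now {A} {B,C} {D,E,G} {F}
B-E (3): add. Components now {A} {B,C,D,E,G} {F}
C-D (5): skip — C and D already connected.
A-C (6): add. Components now {A,B,C,D,E,G} {F}
B-F (10): add. Components now {A,B,C,D,E,F,G}
Edges rejected before the tree was complete: 1.

1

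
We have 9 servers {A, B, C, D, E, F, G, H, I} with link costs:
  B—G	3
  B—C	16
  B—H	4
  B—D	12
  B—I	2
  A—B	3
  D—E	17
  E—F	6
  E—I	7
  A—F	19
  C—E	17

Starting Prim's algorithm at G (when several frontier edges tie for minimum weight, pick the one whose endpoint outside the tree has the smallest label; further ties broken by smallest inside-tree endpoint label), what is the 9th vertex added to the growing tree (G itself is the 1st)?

Prim, starting at G.
Step 1: cheapest edge leaving the tree is B—G (3); add B.
Step 2: cheapest edge leaving the tree is B—I (2); add I.
Step 3: cheapest edge leaving the tree is A—B (3); add A.
Step 4: cheapest edge leaving the tree is B—H (4); add H.
Step 5: cheapest edge leaving the tree is E—I (7); add E.
Step 6: cheapest edge leaving the tree is E—F (6); add F.
Step 7: cheapest edge leaving the tree is B—D (12); add D.
Step 8: cheapest edge leaving the tree is B—C (16); add C.
Vertex order: G, B, I, A, H, E, F, D, C. The 9th vertex is C.

C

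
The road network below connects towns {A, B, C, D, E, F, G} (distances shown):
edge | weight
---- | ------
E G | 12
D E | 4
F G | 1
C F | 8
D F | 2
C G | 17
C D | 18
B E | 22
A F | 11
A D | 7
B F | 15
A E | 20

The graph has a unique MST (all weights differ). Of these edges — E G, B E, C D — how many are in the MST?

Kruskal: consider edges lightest-first.
F G (1): add — endpoints in different components.
D F (2): add — endpoints in different components.
D E (4): add — endpoints in different components.
A D (7): add — endpoints in different components.
C F (8): add — endpoints in different components.
A F (11): skip — A and F already connected.
E G (12): skip — E and G already connected.
B F (15): add — endpoints in different components.
MST edge set: {F G, D F, D E, A D, C F, B F}.
Of the listed edges, {} are in the MST → 0.

0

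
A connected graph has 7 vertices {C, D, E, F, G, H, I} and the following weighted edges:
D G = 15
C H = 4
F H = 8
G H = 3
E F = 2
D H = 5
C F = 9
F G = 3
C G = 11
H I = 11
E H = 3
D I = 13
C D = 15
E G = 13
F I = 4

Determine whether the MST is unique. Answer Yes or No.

No

Kruskal: consider edges lightest-first.
E F (2): add. Components now {C} {D} {E,F} {G} {H} {I}
E H (3): add. Components now {C} {D} {E,F,H} {G} {I}
F G (3): add. Components now {C} {D} {E,F,G,H} {I}
G H (3): skip — G and H already connected.
C H (4): add. Components now {C,E,F,G,H} {D} {I}
F I (4): add. Components now {C,E,F,G,H,I} {D}
D H (5): add. Components now {C,D,E,F,G,H,I}
Non-tree edge G H has weight 3, equal to the heaviest edge on its tree cycle — swapping gives another MST of the same weight. Not unique.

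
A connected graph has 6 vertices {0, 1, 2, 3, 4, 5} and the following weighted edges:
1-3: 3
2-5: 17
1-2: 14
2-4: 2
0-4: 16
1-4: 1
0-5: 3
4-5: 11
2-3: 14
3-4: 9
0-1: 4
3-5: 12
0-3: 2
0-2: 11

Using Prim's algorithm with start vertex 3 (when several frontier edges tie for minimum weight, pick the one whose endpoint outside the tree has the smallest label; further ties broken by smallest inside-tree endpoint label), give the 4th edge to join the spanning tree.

Prim's algorithm from 3:
Step 1: frontier [0-3 2, 1-3 3, 3-4 9, 3-5 12, 2-3 14] → take 0-3 (2); add 0.
Step 2: frontier [0-5 3, 0-1 4, 0-2 11, 0-4 16, 1-3 3, 3-4 9, 3-5 12, 2-3 14] → take 1-3 (3); add 1.
Step 3: frontier [0-5 3, 0-2 11, 0-4 16, 1-4 1, 1-2 14, 3-4 9, 3-5 12, 2-3 14] → take 1-4 (1); add 4.
Step 4: frontier [0-5 3, 0-2 11, 1-2 14, 3-5 12, 2-3 14, 2-4 2, 4-5 11] → take 2-4 (2); add 2.
Step 5: frontier [0-5 3, 2-5 17, 3-5 12, 4-5 11] → take 0-5 (3); add 5.
The 4th edge added is 2-4.

2-4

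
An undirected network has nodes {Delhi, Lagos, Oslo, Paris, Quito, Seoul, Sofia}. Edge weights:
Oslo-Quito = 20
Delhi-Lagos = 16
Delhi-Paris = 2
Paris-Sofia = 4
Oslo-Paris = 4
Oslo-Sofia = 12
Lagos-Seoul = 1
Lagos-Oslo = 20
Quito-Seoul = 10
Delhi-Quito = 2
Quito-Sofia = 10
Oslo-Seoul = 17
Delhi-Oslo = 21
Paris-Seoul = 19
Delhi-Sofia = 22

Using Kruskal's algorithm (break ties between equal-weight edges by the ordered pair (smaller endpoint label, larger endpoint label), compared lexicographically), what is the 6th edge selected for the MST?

Quito-Seoul

Kruskal: consider edges lightest-first.
Lagos-Seoul (1): add — endpoints in different components.
Delhi-Paris (2): add — endpoints in different components.
Delhi-Quito (2): add — endpoints in different components.
Oslo-Paris (4): add — endpoints in different components.
Paris-Sofia (4): add — endpoints in different components.
Quito-Seoul (10): add — endpoints in different components.
The 6th edge added is Quito-Seoul.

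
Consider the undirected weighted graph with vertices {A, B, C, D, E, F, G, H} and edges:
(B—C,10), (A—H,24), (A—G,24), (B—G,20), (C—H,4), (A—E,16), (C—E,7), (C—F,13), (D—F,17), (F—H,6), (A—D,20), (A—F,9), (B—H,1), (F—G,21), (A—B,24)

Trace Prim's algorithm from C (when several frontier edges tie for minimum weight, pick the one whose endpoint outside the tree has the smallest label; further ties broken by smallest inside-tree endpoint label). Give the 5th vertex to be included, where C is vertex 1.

Grow the tree from C using Prim:
Step 1: cheapest edge leaving the tree is C—H (4); add H.
Step 2: cheapest edge leaving the tree is B—H (1); add B.
Step 3: cheapest edge leaving the tree is F—H (6); add F.
Step 4: cheapest edge leaving the tree is C—E (7); add E.
Step 5: cheapest edge leaving the tree is A—F (9); add A.
Step 6: cheapest edge leaving the tree is D—F (17); add D.
Step 7: cheapest edge leaving the tree is B—G (20); add G.
Vertex order: C, H, B, F, E, A, D, G. The 5th vertex is E.

E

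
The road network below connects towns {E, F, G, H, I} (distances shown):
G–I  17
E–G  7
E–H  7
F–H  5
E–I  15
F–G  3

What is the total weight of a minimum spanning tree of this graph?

Prim, starting at G.
Step 1: frontier [F–G 3, E–G 7, G–I 17] → take F–G (3); add F.
Step 2: frontier [F–H 5, E–G 7, G–I 17] → take F–H (5); add H.
Step 3: frontier [E–G 7, G–I 17, E–H 7] → take E–G (7); add E.
Step 4: frontier [E–I 15, G–I 17] → take E–I (15); add I.
MST edges: F–G, F–H, E–G, E–I; total weight 3+5+7+15 = 30.

30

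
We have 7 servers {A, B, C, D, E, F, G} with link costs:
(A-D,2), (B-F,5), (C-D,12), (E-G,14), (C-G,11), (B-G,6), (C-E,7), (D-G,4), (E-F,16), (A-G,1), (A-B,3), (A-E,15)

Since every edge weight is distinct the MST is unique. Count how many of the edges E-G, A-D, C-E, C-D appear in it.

Sort edges by weight, then run Kruskal:
A-G (1): add. Components now {A,G} {B} {C} {D} {E} {F}
A-D (2): add. Components now {A,D,G} {B} {C} {E} {F}
A-B (3): add. Components now {A,B,D,G} {C} {E} {F}
D-G (4): skip — D and G already connected.
B-F (5): add. Components now {A,B,D,F,G} {C} {E}
B-G (6): skip — B and G already connected.
C-E (7): add. Components now {A,B,D,F,G} {C,E}
C-G (11): add. Components now {A,B,C,D,E,F,G}
MST edge set: {A-G, A-D, A-B, B-F, C-E, C-G}.
Of the listed edges, {A-D, C-E} are in the MST → 2.

2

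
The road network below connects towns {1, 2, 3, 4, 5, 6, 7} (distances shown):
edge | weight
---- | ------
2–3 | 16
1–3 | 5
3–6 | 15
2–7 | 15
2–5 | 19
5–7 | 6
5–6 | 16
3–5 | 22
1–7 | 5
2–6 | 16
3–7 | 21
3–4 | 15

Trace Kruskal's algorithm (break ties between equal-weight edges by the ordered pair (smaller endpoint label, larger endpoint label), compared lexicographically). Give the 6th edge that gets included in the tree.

3-6

Kruskal's algorithm — process edges by increasing weight (ties by edge label):
1–3 (5): add — endpoints in different components.
1–7 (5): add — endpoints in different components.
5–7 (6): add — endpoints in different components.
2–7 (15): add — endpoints in different components.
3–4 (15): add — endpoints in different components.
3–6 (15): add — endpoints in different components.
The 6th edge added is 3–6.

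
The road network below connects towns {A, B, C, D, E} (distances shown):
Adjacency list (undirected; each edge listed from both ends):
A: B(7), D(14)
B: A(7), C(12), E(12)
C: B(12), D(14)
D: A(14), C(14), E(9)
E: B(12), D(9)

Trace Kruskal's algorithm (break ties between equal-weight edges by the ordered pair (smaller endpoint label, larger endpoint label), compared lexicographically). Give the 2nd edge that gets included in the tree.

Sort edges by weight, then run Kruskal:
A-B (7): add. Components now {A,B} {C} {D} {E}
D-E (9): add. Components now {A,B} {C} {D,E}
B-C (12): add. Components now {A,B,C} {D,E}
B-E (12): add. Components now {A,B,C,D,E}
The 2nd edge added is D-E.

D-E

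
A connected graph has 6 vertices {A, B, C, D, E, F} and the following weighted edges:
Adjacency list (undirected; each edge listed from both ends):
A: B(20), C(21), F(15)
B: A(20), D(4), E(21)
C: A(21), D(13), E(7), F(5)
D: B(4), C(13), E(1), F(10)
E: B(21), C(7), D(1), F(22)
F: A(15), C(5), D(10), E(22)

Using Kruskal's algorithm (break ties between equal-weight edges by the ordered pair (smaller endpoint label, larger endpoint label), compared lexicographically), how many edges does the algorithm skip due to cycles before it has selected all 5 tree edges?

2

Kruskal: consider edges lightest-first.
D—E (1): add. Components now {A} {B} {C} {D,E} {F}
B—D (4): add. Components now {A} {B,D,E} {C} {F}
C—F (5): add. Components now {A} {B,D,E} {C,F}
C—E (7): add. Components now {A} {B,C,D,E,F}
D—F (10): skip — D and F already connected.
C—D (13): skip — C and D already connected.
A—F (15): add. Components now {A,B,C,D,E,F}
Edges rejected before the tree was complete: 2.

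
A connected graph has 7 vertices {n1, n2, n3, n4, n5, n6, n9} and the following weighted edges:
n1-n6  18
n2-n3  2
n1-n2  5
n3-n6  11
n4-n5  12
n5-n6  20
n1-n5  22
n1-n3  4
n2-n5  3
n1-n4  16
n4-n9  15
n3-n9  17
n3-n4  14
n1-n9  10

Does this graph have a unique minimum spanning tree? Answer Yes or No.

Sort edges by weight, then run Kruskal:
n2-n3 (2): add. Components now {n2,n3} {n9} {n5} {n1} {n4} {n6}
n2-n5 (3): add. Components now {n2,n3,n5} {n9} {n1} {n4} {n6}
n1-n3 (4): add. Components now {n1,n2,n3,n5} {n9} {n4} {n6}
n1-n2 (5): skip — n1 and n2 already connected.
n1-n9 (10): add. Components now {n1,n2,n3,n5,n9} {n4} {n6}
n3-n6 (11): add. Components now {n1,n2,n3,n5,n6,n9} {n4}
n4-n5 (12): add. Components now {n1,n2,n3,n4,n5,n6,n9}
Every non-tree edge has weight strictly greater than the heaviest edge on the tree path between its endpoints, so the MST is unique.

Yes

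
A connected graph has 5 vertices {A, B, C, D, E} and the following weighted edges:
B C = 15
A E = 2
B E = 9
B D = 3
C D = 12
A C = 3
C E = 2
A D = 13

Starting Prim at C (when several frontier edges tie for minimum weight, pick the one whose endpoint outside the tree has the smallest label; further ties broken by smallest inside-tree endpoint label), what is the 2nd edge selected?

A-E

Prim, starting at C.
Step 1: cheapest edge leaving the tree is C E (2); add E.
Step 2: cheapest edge leaving the tree is A E (2); add A.
Step 3: cheapest edge leaving the tree is B E (9); add B.
Step 4: cheapest edge leaving the tree is B D (3); add D.
The 2nd edge added is A E.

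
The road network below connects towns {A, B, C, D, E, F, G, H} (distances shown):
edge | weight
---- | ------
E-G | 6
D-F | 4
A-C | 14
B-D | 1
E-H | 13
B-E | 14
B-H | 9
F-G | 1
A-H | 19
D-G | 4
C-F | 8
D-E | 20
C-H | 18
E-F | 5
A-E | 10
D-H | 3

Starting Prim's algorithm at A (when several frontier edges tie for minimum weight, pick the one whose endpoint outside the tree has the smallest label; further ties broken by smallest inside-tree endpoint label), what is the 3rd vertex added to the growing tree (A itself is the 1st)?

F

Grow the tree from A using Prim:
Step 1: cheapest edge leaving the tree is A-E (10); add E.
Step 2: cheapest edge leaving the tree is E-F (5); add F.
Step 3: cheapest edge leaving the tree is F-G (1); add G.
Step 4: cheapest edge leaving the tree is D-F (4); add D.
Step 5: cheapest edge leaving the tree is B-D (1); add B.
Step 6: cheapest edge leaving the tree is D-H (3); add H.
Step 7: cheapest edge leaving the tree is C-F (8); add C.
Vertex order: A, E, F, G, D, B, H, C. The 3rd vertex is F.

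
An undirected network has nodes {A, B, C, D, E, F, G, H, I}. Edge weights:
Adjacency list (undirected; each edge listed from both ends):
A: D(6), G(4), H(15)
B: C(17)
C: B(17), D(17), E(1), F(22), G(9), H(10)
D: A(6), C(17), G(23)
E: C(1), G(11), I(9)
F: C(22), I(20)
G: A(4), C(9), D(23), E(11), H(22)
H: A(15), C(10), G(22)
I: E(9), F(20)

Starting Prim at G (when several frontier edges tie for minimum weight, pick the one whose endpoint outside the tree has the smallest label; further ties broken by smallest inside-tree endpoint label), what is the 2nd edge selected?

A-D

Grow the tree from G using Prim:
Step 1: cheapest edge leaving the tree is A-G (4); add A.
Step 2: cheapest edge leaving the tree is A-D (6); add D.
Step 3: cheapest edge leaving the tree is C-G (9); add C.
Step 4: cheapest edge leaving the tree is C-E (1); add E.
Step 5: cheapest edge leaving the tree is E-I (9); add I.
Step 6: cheapest edge leaving the tree is C-H (10); add H.
Step 7: cheapest edge leaving the tree is B-C (17); add B.
Step 8: cheapest edge leaving the tree is F-I (20); add F.
The 2nd edge added is A-D.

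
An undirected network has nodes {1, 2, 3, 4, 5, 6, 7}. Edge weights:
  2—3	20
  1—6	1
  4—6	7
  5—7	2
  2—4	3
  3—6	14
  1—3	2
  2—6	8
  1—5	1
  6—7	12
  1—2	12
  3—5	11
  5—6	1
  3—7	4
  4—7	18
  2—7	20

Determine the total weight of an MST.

16

Prim, starting at 4.
Step 1: cheapest edge leaving the tree is 2—4 (3); add 2.
Step 2: cheapest edge leaving the tree is 4—6 (7); add 6.
Step 3: cheapest edge leaving the tree is 1—6 (1); add 1.
Step 4: cheapest edge leaving the tree is 1—5 (1); add 5.
Step 5: cheapest edge leaving the tree is 1—3 (2); add 3.
Step 6: cheapest edge leaving the tree is 5—7 (2); add 7.
MST edges: 2—4, 4—6, 1—6, 1—5, 1—3, 5—7; total weight 3+7+1+1+2+2 = 16.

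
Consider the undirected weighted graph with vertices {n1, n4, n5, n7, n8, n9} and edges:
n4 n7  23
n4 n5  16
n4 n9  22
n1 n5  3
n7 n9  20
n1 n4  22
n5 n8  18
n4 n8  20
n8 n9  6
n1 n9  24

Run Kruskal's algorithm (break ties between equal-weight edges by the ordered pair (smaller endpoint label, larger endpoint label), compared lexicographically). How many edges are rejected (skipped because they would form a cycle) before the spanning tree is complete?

Kruskal's algorithm — process edges by increasing weight (ties by edge label):
n1 n5 (3): add — endpoints in different components.
n8 n9 (6): add — endpoints in different components.
n4 n5 (16): add — endpoints in different components.
n5 n8 (18): add — endpoints in different components.
n4 n8 (20): skip — n8 and n4 already connected.
n7 n9 (20): add — endpoints in different components.
Edges rejected before the tree was complete: 1.

1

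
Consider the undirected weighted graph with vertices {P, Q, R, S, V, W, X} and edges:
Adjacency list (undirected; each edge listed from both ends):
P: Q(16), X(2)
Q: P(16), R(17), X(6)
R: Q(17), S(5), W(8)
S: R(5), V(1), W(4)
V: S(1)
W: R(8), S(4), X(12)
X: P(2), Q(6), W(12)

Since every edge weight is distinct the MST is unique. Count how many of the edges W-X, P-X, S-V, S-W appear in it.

Kruskal's algorithm — process edges by increasing weight (ties by edge label):
S-V (1): add. Components now {W} {R} {S,V} {X} {P} {Q}
P-X (2): add. Components now {W} {R} {S,V} {P,X} {Q}
S-W (4): add. Components now {S,V,W} {R} {P,X} {Q}
R-S (5): add. Components now {R,S,V,W} {P,X} {Q}
Q-X (6): add. Components now {R,S,V,W} {P,Q,X}
R-W (8): skip — W and R already connected.
W-X (12): add. Components now {P,Q,R,S,V,W,X}
MST edge set: {S-V, P-X, S-W, R-S, Q-X, W-X}.
Of the listed edges, {W-X, P-X, S-V, S-W} are in the MST → 4.

4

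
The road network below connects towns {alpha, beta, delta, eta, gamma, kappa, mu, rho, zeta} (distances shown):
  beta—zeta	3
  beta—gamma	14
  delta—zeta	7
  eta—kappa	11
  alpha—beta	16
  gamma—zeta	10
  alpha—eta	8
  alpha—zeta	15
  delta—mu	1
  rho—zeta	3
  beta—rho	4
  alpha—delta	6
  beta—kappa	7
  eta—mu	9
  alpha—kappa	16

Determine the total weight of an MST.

45

Sort edges by weight, then run Kruskal:
delta—mu (1): add — endpoints in different components.
beta—zeta (3): add — endpoints in different components.
rho—zeta (3): add — endpoints in different components.
beta—rho (4): skip — beta and rho already connected.
alpha—delta (6): add — endpoints in different components.
beta—kappa (7): add — endpoints in different components.
delta—zeta (7): add — endpoints in different components.
alpha—eta (8): add — endpoints in different components.
eta—mu (9): skip — mu and eta already connected.
gamma—zeta (10): add — endpoints in different components.
MST edges: delta—mu, beta—zeta, rho—zeta, alpha—delta, beta—kappa, delta—zeta, alpha—eta, gamma—zeta; total weight 1+3+3+6+7+7+8+10 = 45.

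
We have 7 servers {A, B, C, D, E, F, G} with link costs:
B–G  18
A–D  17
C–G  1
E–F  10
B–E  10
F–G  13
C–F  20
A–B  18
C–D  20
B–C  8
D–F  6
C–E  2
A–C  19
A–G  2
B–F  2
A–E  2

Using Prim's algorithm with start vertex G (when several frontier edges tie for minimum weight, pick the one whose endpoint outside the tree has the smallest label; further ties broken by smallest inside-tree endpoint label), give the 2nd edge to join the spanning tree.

A-G

Grow the tree from G using Prim:
Step 1: cheapest edge leaving the tree is C–G (1); add C.
Step 2: cheapest edge leaving the tree is A–G (2); add A.
Step 3: cheapest edge leaving the tree is A–E (2); add E.
Step 4: cheapest edge leaving the tree is B–C (8); add B.
Step 5: cheapest edge leaving the tree is B–F (2); add F.
Step 6: cheapest edge leaving the tree is D–F (6); add D.
The 2nd edge added is A–G.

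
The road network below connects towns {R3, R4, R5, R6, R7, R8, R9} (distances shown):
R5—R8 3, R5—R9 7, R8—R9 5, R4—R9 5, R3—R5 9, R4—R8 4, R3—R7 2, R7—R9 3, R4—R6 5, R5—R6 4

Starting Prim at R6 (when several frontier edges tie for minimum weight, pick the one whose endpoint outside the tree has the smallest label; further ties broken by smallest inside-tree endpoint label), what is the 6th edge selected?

Grow the tree from R6 using Prim:
Step 1: cheapest edge leaving the tree is R5—R6 (4); add R5.
Step 2: cheapest edge leaving the tree is R5—R8 (3); add R8.
Step 3: cheapest edge leaving the tree is R4—R8 (4); add R4.
Step 4: cheapest edge leaving the tree is R4—R9 (5); add R9.
Step 5: cheapest edge leaving the tree is R7—R9 (3); add R7.
Step 6: cheapest edge leaving the tree is R3—R7 (2); add R3.
The 6th edge added is R3—R7.

R3-R7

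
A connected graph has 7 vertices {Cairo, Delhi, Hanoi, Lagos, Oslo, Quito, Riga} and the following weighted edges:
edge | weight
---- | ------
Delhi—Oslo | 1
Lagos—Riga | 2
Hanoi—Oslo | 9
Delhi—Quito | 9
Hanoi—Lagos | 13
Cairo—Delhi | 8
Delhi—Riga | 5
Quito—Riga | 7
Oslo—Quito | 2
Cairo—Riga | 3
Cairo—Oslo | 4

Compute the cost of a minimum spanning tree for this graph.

Sort edges by weight, then run Kruskal:
Delhi—Oslo (1): add. Components now {Riga} {Cairo} {Quito} {Hanoi} {Delhi,Oslo} {Lagos}
Lagos—Riga (2): add. Components now {Lagos,Riga} {Cairo} {Quito} {Hanoi} {Delhi,Oslo}
Oslo—Quito (2): add. Components now {Lagos,Riga} {Cairo} {Delhi,Oslo,Quito} {Hanoi}
Cairo—Riga (3): add. Components now {Cairo,Lagos,Riga} {Delhi,Oslo,Quito} {Hanoi}
Cairo—Oslo (4): add. Components now {Cairo,Delhi,Lagos,Oslo,Quito,Riga} {Hanoi}
Delhi—Riga (5): skip — Riga and Delhi already connected.
Quito—Riga (7): skip — Riga and Quito already connected.
Cairo—Delhi (8): skip — Cairo and Delhi already connected.
Delhi—Quito (9): skip — Quito and Delhi already connected.
Hanoi—Oslo (9): add. Components now {Cairo,Delhi,Hanoi,Lagos,Oslo,Quito,Riga}
MST edges: Delhi—Oslo, Lagos—Riga, Oslo—Quito, Cairo—Riga, Cairo—Oslo, Hanoi—Oslo; total weight 1+2+2+3+4+9 = 21.

21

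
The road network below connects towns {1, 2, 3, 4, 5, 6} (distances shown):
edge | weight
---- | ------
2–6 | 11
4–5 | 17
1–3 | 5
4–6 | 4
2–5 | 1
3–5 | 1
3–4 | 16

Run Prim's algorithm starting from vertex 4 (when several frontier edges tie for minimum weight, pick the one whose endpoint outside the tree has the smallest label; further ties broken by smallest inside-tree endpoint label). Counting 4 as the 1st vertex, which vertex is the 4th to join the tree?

Prim's algorithm from 4:
Step 1: cheapest edge leaving the tree is 4–6 (4); add 6.
Step 2: cheapest edge leaving the tree is 2–6 (11); add 2.
Step 3: cheapest edge leaving the tree is 2–5 (1); add 5.
Step 4: cheapest edge leaving the tree is 3–5 (1); add 3.
Step 5: cheapest edge leaving the tree is 1–3 (5); add 1.
Vertex order: 4, 6, 2, 5, 3, 1. The 4th vertex is 5.

5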